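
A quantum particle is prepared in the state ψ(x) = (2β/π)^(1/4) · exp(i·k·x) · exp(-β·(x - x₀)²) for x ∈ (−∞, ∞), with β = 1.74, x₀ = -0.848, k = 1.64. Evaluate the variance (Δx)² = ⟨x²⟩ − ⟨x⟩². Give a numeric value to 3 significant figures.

0.144

Compute ⟨x⟩ and ⟨x²⟩ separately, then (Δx)² = ⟨x²⟩ − ⟨x⟩².
Gaussian moments (u = x − x₀): ∫u^(2j)·e^(−2βu²) du = (2j−1)!!/(4β)^j · √(π/(2β)), odd powers integrate to 0; here √(π/(2β)) = 0.95013.
⟨x⟩ = -0.84800 and ⟨x²⟩ = 0.86278.
(Δx)² = 0.86278 − (-0.84800)² = 0.14368.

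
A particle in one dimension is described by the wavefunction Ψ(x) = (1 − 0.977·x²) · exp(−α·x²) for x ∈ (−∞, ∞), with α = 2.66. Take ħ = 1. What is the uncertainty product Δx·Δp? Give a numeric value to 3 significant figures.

0.502

Δx = √(⟨x²⟩−⟨x⟩²), Δp = √(⟨p²⟩−⟨p⟩²).
Expand each integrand as polynomial × e^(−2αx²) and use ∫x^(2j)·e^(−2αx²) dx = (2j−1)!!/(4α)^j · √(π/(2α)), odd powers → 0; here √(π/(2α)) = 0.76846. Differentiate with the product rule, d/dx e^(−αx²) = −2αx·e^(−αx²).
Normalization: ∫|Ψ|² dx = 0.64677.
⟨x⟩ = 0.0000, ⟨x²⟩ = 0.064268 ⇒ Δx = 0.25351.
⟨p⟩ = 0.0000, ⟨p²⟩ = 3.9274 ⇒ Δp = 1.9818.
Δx·Δp = 0.50240.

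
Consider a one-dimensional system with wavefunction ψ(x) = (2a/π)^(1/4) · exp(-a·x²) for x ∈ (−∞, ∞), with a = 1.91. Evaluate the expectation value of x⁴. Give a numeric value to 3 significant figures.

⟨x⁴⟩ = ∫ x⁴·|ψ|² dx (integrals over the domain).
Gaussian moments: ∫x^(2j)·e^(−2ax²) dx = (2j−1)!!/(4a)^j · √(π/(2a)), odd powers integrate to 0; here √(π/(2a)) = 0.90687.
⟨x⁴⟩ = 0.051397.

0.0514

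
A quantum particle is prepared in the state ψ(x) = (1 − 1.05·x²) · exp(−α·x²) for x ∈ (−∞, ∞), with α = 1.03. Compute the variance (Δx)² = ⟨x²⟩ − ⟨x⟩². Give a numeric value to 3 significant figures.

Compute ⟨x⟩ and ⟨x²⟩ separately, then (Δx)² = ⟨x²⟩ − ⟨x⟩².
Expand each integrand as polynomial × e^(−2αx²) and use ∫x^(2j)·e^(−2αx²) dx = (2j−1)!!/(4α)^j · √(π/(2α)), odd powers → 0; here √(π/(2α)) = 1.2349.
Normalization: ∫|ψ|² dx = 0.84610.
⟨x⟩ = 0.0000 and ⟨x²⟩ = 0.15769.
(Δx)² = 0.15769 − (0.0000)² = 0.15769.

0.158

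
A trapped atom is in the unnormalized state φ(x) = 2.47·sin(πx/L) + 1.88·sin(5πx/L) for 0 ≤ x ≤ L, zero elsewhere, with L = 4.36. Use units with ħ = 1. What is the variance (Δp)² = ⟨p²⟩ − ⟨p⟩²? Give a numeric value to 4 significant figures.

Compute ⟨p⟩ and ⟨p²⟩ separately; (Δp)² = ⟨p²⟩ − ⟨p⟩².
d²/dx² sin(jπx/L) = −(jπ/L)²·sin(jπx/L); on 0 ≤ x ≤ L, ∫sin²(jπx/L) dx = L/2 and ∫sin(jπx/L)·sin(lπx/L) dx = 0 for j ≠ l, so only diagonal terms survive in ∫|φ|² and ∫φ·φ″; ∫φ·φ′ dx = [φ²/2] between the walls = 0.
Normalization: ∫|φ|² dx = 21.005.
⟨p⟩ = 0.0000 and ⟨p²⟩ = 5.0900.
(Δp)² = 5.0900 − (0.0000)² = 5.0900.

5.090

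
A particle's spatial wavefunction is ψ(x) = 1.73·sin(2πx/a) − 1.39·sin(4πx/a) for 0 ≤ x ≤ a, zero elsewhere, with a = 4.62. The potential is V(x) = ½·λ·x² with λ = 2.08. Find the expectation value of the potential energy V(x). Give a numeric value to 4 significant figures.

⟨V⟩ = ∫ V(x)·|ψ|² dx / ∫|ψ|² dx.
On 0 ≤ x ≤ a (j ≠ l): ∫sin²(jπx/a) dx = a/2, ∫sin(jπx/a)·sin(lπx/a) dx = 0; diagonal moments ∫x·sin²(jπx/a) dx = a²/4, ∫x²·sin²(jπx/a) dx = a³·(1/6 − 1/(4j²π²)); cross terms ∫x·sin(jπx/a)·sin(lπx/a) dx = 0 for j + l even and −4jla²/(π²(j² − l²)²) for j + l odd, ∫x²·sin(jπx/a)·sin(lπx/a) dx = (−1)^(j+l)·4jla³/(π²(j² − l²)²); higher powers the same way via product-to-sum and parts.
State is unnormalized: ∫|ψ|² dx = 11.377, and ∫ψ*·V(x)·ψ dx = 70.818, so ⟨V⟩ = 70.818 / 11.377.
⟨V⟩ = 6.2248.

6.225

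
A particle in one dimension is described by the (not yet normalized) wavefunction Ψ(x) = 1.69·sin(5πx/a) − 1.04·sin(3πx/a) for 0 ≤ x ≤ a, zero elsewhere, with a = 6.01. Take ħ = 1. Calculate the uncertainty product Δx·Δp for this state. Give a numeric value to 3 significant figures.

Δx = √(⟨x²⟩−⟨x⟩²), Δp = √(⟨p²⟩−⟨p⟩²).
On 0 ≤ x ≤ a (j ≠ l): ∫sin²(jπx/a) dx = a/2, ∫sin(jπx/a)·sin(lπx/a) dx = 0; diagonal moments ∫x·sin²(jπx/a) dx = a²/4, ∫x²·sin²(jπx/a) dx = a³·(1/6 − 1/(4j²π²)); cross terms ∫x·sin(jπx/a)·sin(lπx/a) dx = 0 for j + l even and −4jla²/(π²(j² − l²)²) for j + l odd, ∫x²·sin(jπx/a)·sin(lπx/a) dx = (−1)^(j+l)·4jla³/(π²(j² − l²)²); higher powers the same way via product-to-sum and parts. d²/dx² sin(jπx/a) = −(jπ/a)²·sin(jπx/a); on 0 ≤ x ≤ a, ∫sin²(jπx/a) dx = a/2 and ∫sin(jπx/a)·sin(lπx/a) dx = 0 for j ≠ l, so only diagonal terms survive in ∫|Ψ|² and ∫Ψ·Ψ″; ∫Ψ·Ψ′ dx = [Ψ²/2] between the walls = 0.
Normalization: ∫|Ψ|² dx = 11.833.
⟨x⟩ = 3.0050, ⟨x²⟩ = 10.400 ⇒ Δx = 1.1703.
⟨p⟩ = 0.0000, ⟨p²⟩ = 5.6302 ⇒ Δp = 2.3728.
Δx·Δp = 2.7769.

2.78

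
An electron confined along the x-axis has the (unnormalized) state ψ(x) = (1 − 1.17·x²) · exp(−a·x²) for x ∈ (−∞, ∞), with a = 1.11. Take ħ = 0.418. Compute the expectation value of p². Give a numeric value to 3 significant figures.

0.573

p² ψ = −ħ² d²ψ/dx²; ⟨p²⟩ = −ħ² ∫ ψ*·ψ'' dx / ∫|ψ|² dx.
Expand each integrand as polynomial × e^(−2ax²) and use ∫x^(2j)·e^(−2ax²) dx = (2j−1)!!/(4a)^j · √(π/(2a)), odd powers → 0; here √(π/(2a)) = 1.1896. Differentiate with the product rule, d/dx e^(−ax²) = −2ax·e^(−ax²).
State is unnormalized: ∫|ψ|² dx = 0.81046, and ∫ψ*·(−ħ² ψ'') dx = 0.46445, so ⟨p²⟩ = 0.46445 / 0.81046.
⟨p²⟩ = 0.57307.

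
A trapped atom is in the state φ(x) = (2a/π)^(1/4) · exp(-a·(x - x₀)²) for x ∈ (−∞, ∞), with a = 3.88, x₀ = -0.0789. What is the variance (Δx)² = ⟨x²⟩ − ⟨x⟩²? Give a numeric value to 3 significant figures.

Compute ⟨x⟩ and ⟨x²⟩ separately, then (Δx)² = ⟨x²⟩ − ⟨x⟩².
Gaussian moments (u = x − x₀): ∫u^(2j)·e^(−2au²) du = (2j−1)!!/(4a)^j · √(π/(2a)), odd powers integrate to 0; here √(π/(2a)) = 0.63627.
⟨x⟩ = -0.078900 and ⟨x²⟩ = 0.070658.
(Δx)² = 0.070658 − (-0.078900)² = 0.064433.

0.0644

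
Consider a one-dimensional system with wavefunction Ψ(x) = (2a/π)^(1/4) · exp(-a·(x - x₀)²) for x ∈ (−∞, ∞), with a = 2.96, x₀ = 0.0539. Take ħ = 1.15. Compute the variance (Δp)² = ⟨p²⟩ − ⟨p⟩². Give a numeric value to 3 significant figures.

3.91

Compute ⟨p⟩ and ⟨p²⟩ separately; (Δp)² = ⟨p²⟩ − ⟨p⟩².
Gaussian moments (u = x − x₀): ∫u^(2j)·e^(−2au²) du = (2j−1)!!/(4a)^j · √(π/(2a)), odd powers integrate to 0; here √(π/(2a)) = 0.72847. Derivatives: d/dx e^(−au²) = −2au·e^(−au²), d²/dx² e^(−au²) = (4a²u² − 2a)·e^(−au²).
⟨p⟩ = 0.0000 and ⟨p²⟩ = 3.9146.
(Δp)² = 3.9146 − (0.0000)² = 3.9146.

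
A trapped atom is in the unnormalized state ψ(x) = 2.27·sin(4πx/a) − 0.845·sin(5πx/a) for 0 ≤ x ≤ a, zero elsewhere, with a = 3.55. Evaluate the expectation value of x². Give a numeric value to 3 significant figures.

⟨x²⟩ = ∫ x²·|ψ|² dx / ∫|ψ|² dx (integrals over the domain).
On 0 ≤ x ≤ a (j ≠ l): ∫sin²(jπx/a) dx = a/2, ∫sin(jπx/a)·sin(lπx/a) dx = 0; diagonal moments ∫x·sin²(jπx/a) dx = a²/4, ∫x²·sin²(jπx/a) dx = a³·(1/6 − 1/(4j²π²)); cross terms ∫x·sin(jπx/a)·sin(lπx/a) dx = 0 for j + l even and −4jla²/(π²(j² − l²)²) for j + l odd, ∫x²·sin(jπx/a)·sin(lπx/a) dx = (−1)^(j+l)·4jla³/(π²(j² − l²)²); higher powers the same way via product-to-sum and parts.
State is unnormalized: ∫|ψ|² dx = 10.414, and ∫ψ*·x²·ψ dx = 60.525, so ⟨x²⟩ = 60.525 / 10.414.
⟨x²⟩ = 5.8120.

5.81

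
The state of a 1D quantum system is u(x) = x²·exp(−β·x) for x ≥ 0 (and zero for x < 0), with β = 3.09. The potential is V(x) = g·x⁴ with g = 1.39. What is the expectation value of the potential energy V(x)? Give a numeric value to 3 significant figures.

1.60

⟨V⟩ = ∫ V(x)·|u|² dx / ∫|u|² dx.
Every integrand reduces to terms xʲ·e^(−2βx) on [0, ∞); use ∫₀^∞ xʲ·e^(−2βx) dx = j!/(2β)^(j+1).
State is unnormalized: ∫|u|² dx = 0.0026624, and ∫u*·V(x)·u dx = 0.0042623, so ⟨V⟩ = 0.0042623 / 0.0026624.
⟨V⟩ = 1.6009.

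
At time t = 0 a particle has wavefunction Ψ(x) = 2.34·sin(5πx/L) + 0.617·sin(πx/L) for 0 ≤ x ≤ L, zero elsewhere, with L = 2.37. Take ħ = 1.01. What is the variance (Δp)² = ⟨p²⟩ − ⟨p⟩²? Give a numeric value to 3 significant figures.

42.0

Compute ⟨p⟩ and ⟨p²⟩ separately; (Δp)² = ⟨p²⟩ − ⟨p⟩².
d²/dx² sin(jπx/L) = −(jπ/L)²·sin(jπx/L); on 0 ≤ x ≤ L, ∫sin²(jπx/L) dx = L/2 and ∫sin(jπx/L)·sin(lπx/L) dx = 0 for j ≠ l, so only diagonal terms survive in ∫|Ψ|² and ∫Ψ·Ψ″; ∫Ψ·Ψ′ dx = [Ψ²/2] between the walls = 0.
Normalization: ∫|Ψ|² dx = 6.9397.
⟨p⟩ = 0.0000 and ⟨p²⟩ = 42.015.
(Δp)² = 42.015 − (0.0000)² = 42.015.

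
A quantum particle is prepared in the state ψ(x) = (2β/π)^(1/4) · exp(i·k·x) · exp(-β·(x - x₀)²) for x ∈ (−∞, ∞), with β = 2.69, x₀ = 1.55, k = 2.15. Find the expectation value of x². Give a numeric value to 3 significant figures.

⟨x²⟩ = ∫ x²·|ψ|² dx (integrals over the domain).
Gaussian moments (u = x − x₀): ∫u^(2j)·e^(−2βu²) du = (2j−1)!!/(4β)^j · √(π/(2β)), odd powers integrate to 0; here √(π/(2β)) = 0.76416.
⟨x²⟩ = 2.4954.

2.50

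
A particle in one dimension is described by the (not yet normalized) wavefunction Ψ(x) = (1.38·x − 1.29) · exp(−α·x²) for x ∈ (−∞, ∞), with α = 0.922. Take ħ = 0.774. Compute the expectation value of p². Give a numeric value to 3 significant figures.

p² Ψ = −ħ² d²Ψ/dx²; ⟨p²⟩ = −ħ² ∫ Ψ*·Ψ'' dx / ∫|Ψ|² dx.
Expand each integrand as polynomial × e^(−2αx²) and use ∫x^(2j)·e^(−2αx²) dx = (2j−1)!!/(4α)^j · √(π/(2α)), odd powers → 0; here √(π/(2α)) = 1.3053. Differentiate with the product rule, d/dx e^(−αx²) = −2αx·e^(−αx²).
State is unnormalized: ∫|Ψ|² dx = 2.8461, and ∫Ψ*·(−ħ² Ψ'') dx = 2.3166, so ⟨p²⟩ = 2.3166 / 2.8461.
⟨p²⟩ = 0.81396.

0.814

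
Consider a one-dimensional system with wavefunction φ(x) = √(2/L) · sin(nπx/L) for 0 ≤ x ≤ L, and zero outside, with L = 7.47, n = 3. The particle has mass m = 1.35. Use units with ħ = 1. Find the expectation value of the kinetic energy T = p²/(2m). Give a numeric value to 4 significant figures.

0.5896

T = −(ħ²/2m) d²/dx², so ⟨T⟩ = −(ħ²/2m) ∫ φ*·φ'' dx; with m = 1.35.
d/dx sin(nπx/L) = (nπ/L)·cos(nπx/L) and d²/dx² sin(nπx/L) = −(nπ/L)²·sin(nπx/L); on 0 ≤ x ≤ L, ∫sin²(nπx/L) dx = L/2 and ∫sin(nπx/L)·cos(nπx/L) dx = 0.
⟨T⟩ = 0.58957.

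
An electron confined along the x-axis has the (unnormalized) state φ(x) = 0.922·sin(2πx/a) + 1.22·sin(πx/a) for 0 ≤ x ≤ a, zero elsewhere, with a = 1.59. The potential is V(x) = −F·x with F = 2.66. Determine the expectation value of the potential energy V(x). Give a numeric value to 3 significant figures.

-1.38

⟨V⟩ = ∫ V(x)·|φ|² dx / ∫|φ|² dx.
On 0 ≤ x ≤ a (j ≠ l): ∫sin²(jπx/a) dx = a/2, ∫sin(jπx/a)·sin(lπx/a) dx = 0; diagonal moments ∫x·sin²(jπx/a) dx = a²/4, ∫x²·sin²(jπx/a) dx = a³·(1/6 − 1/(4j²π²)); cross terms ∫x·sin(jπx/a)·sin(lπx/a) dx = 0 for j + l even and −4jla²/(π²(j² − l²)²) for j + l odd, ∫x²·sin(jπx/a)·sin(lπx/a) dx = (−1)^(j+l)·4jla³/(π²(j² − l²)²); higher powers the same way via product-to-sum and parts.
State is unnormalized: ∫|φ|² dx = 1.8591, and ∫φ*·V(x)·φ dx = -2.5689, so ⟨V⟩ = -2.5689 / 1.8591.
⟨V⟩ = -1.3818.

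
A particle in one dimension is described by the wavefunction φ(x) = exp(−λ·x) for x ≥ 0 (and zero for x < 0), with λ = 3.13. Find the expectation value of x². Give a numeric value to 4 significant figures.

⟨x²⟩ = ∫ x²·|φ|² dx / ∫|φ|² dx (integrals over the domain).
Every integrand reduces to terms xʲ·e^(−2λx) on [0, ∞); use ∫₀^∞ xʲ·e^(−2λx) dx = j!/(2λ)^(j+1).
State is unnormalized: ∫|φ|² dx = 0.15974, and ∫φ*·x²·φ dx = 0.0081528, so ⟨x²⟩ = 0.0081528 / 0.15974.
⟨x²⟩ = 0.051037.

0.05104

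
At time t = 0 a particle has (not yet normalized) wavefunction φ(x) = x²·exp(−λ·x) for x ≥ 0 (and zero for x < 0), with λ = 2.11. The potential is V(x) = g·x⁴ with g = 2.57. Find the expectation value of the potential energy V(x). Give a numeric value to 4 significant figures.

13.61

⟨V⟩ = ∫ V(x)·|φ|² dx / ∫|φ|² dx.
Every integrand reduces to terms xʲ·e^(−2λx) on [0, ∞); use ∫₀^∞ xʲ·e^(−2λx) dx = j!/(2λ)^(j+1).
State is unnormalized: ∫|φ|² dx = 0.017933, and ∫φ*·V(x)·φ dx = 0.24414, so ⟨V⟩ = 0.24414 / 0.017933.
⟨V⟩ = 13.614.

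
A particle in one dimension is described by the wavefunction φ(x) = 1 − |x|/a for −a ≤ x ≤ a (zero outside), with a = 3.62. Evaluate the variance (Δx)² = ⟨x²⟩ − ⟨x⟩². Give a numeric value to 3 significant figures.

1.31

Compute ⟨x⟩ and ⟨x²⟩ separately, then (Δx)² = ⟨x²⟩ − ⟨x⟩².
φ is even, so ∫ over [−a, a] = 2∫₀ᵃ with φ = 1 − x/a there: ∫₀ᵃ (1 − x/a)² dx = a/3, ∫₀ᵃ x²(1 − x/a)² dx = a³/30, ∫₀ᵃ x⁴(1 − x/a)² dx = a⁵/105.
Normalization: ∫|φ|² dx = 2.4133.
⟨x⟩ = 0.0000 and ⟨x²⟩ = 1.3104.
(Δx)² = 1.3104 − (0.0000)² = 1.3104.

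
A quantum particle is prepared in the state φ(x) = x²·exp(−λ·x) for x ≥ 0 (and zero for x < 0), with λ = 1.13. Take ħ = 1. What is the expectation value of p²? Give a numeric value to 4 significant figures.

0.4256

p² φ = −ħ² d²φ/dx²; ⟨p²⟩ = −ħ² ∫ φ*·φ'' dx / ∫|φ|² dx.
Differentiate x²·exp(−λ·x) with the product rule; every integrand then reduces to terms xʲ·e^(−2λx) on [0, ∞), with ∫₀^∞ xʲ·e^(−2λx) dx = j!/(2λ)^(j+1).
State is unnormalized: ∫|φ|² dx = 0.40707, and ∫φ*·(−ħ² φ'') dx = 0.17326, so ⟨p²⟩ = 0.17326 / 0.40707.
⟨p²⟩ = 0.42563.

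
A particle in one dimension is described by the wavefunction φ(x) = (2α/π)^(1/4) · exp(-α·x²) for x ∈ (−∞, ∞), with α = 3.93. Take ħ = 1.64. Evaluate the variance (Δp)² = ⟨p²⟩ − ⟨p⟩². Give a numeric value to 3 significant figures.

Compute ⟨p⟩ and ⟨p²⟩ separately; (Δp)² = ⟨p²⟩ − ⟨p⟩².
Gaussian moments: ∫x^(2j)·e^(−2αx²) dx = (2j−1)!!/(4α)^j · √(π/(2α)), odd powers integrate to 0; here √(π/(2α)) = 0.63221. Derivatives: d/dx e^(−αx²) = −2αx·e^(−αx²), d²/dx² e^(−αx²) = (4α²x² − 2α)·e^(−αx²).
⟨p⟩ = 0.0000 and ⟨p²⟩ = 10.570.
(Δp)² = 10.570 − (0.0000)² = 10.570.

10.6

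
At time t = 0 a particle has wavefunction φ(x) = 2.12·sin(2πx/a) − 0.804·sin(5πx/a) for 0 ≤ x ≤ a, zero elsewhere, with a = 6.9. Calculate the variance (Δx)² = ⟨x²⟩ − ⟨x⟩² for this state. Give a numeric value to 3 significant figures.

Compute ⟨x⟩ and ⟨x²⟩ separately, then (Δx)² = ⟨x²⟩ − ⟨x⟩².
On 0 ≤ x ≤ a (j ≠ l): ∫sin²(jπx/a) dx = a/2, ∫sin(jπx/a)·sin(lπx/a) dx = 0; diagonal moments ∫x·sin²(jπx/a) dx = a²/4, ∫x²·sin²(jπx/a) dx = a³·(1/6 − 1/(4j²π²)); cross terms ∫x·sin(jπx/a)·sin(lπx/a) dx = 0 for j + l even and −4jla²/(π²(j² − l²)²) for j + l odd, ∫x²·sin(jπx/a)·sin(lπx/a) dx = (−1)^(j+l)·4jla³/(π²(j² − l²)²); higher powers the same way via product-to-sum and parts.
Normalization: ∫|φ|² dx = 17.736.
⟨x⟩ = 3.5341 and ⟨x²⟩ = 15.911.
(Δx)² = 15.911 − (3.5341)² = 3.4211.

3.42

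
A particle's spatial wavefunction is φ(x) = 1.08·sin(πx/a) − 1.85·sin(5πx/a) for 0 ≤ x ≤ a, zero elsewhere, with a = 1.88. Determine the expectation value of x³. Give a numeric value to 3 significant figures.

1.46

⟨x³⟩ = ∫ x³·|φ|² dx / ∫|φ|² dx (integrals over the domain).
On 0 ≤ x ≤ a (j ≠ l): ∫sin²(jπx/a) dx = a/2, ∫sin(jπx/a)·sin(lπx/a) dx = 0; diagonal moments ∫x·sin²(jπx/a) dx = a²/4, ∫x²·sin²(jπx/a) dx = a³·(1/6 − 1/(4j²π²)); cross terms ∫x·sin(jπx/a)·sin(lπx/a) dx = 0 for j + l even and −4jla²/(π²(j² − l²)²) for j + l odd, ∫x²·sin(jπx/a)·sin(lπx/a) dx = (−1)^(j+l)·4jla³/(π²(j² − l²)²); higher powers the same way via product-to-sum and parts.
State is unnormalized: ∫|φ|² dx = 4.3136, and ∫φ*·x³·φ dx = 6.2835, so ⟨x³⟩ = 6.2835 / 4.3136.
⟨x³⟩ = 1.4567.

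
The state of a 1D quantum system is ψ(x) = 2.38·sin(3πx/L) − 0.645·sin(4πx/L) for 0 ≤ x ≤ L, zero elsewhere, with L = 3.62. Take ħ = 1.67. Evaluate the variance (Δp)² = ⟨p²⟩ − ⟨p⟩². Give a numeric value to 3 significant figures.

Compute ⟨p⟩ and ⟨p²⟩ separately; (Δp)² = ⟨p²⟩ − ⟨p⟩².
d²/dx² sin(jπx/L) = −(jπ/L)²·sin(jπx/L); on 0 ≤ x ≤ L, ∫sin²(jπx/L) dx = L/2 and ∫sin(jπx/L)·sin(lπx/L) dx = 0 for j ≠ l, so only diagonal terms survive in ∫|ψ|² and ∫ψ·ψ″; ∫ψ·ψ′ dx = [ψ²/2] between the walls = 0.
Normalization: ∫|ψ|² dx = 11.006.
⟨p⟩ = 0.0000 and ⟨p²⟩ = 19.910.
(Δp)² = 19.910 − (0.0000)² = 19.910.

19.9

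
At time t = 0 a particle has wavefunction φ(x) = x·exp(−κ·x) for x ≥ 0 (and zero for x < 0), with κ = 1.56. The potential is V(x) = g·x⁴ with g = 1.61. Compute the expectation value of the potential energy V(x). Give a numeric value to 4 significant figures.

⟨V⟩ = ∫ V(x)·|φ|² dx / ∫|φ|² dx.
Every integrand reduces to terms xʲ·e^(−2κx) on [0, ∞); use ∫₀^∞ xʲ·e^(−2κx) dx = j!/(2κ)^(j+1).
State is unnormalized: ∫|φ|² dx = 0.065852, and ∫φ*·V(x)·φ dx = 0.40279, so ⟨V⟩ = 0.40279 / 0.065852.
⟨V⟩ = 6.1166.

6.117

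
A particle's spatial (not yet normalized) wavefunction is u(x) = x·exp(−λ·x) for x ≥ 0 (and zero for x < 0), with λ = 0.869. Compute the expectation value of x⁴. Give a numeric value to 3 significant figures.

39.5

⟨x⁴⟩ = ∫ x⁴·|u|² dx / ∫|u|² dx (integrals over the domain).
Every integrand reduces to terms xʲ·e^(−2λx) on [0, ∞); use ∫₀^∞ xʲ·e^(−2λx) dx = j!/(2λ)^(j+1).
State is unnormalized: ∫|u|² dx = 0.38096, and ∫u*·x⁴·u dx = 15.031, so ⟨x⁴⟩ = 15.031 / 0.38096.
⟨x⁴⟩ = 39.455.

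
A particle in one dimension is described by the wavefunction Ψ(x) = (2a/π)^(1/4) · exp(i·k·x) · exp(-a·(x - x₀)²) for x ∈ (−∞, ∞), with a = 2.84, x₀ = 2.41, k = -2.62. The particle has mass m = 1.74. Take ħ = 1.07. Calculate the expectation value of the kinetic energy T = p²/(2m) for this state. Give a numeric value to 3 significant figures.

3.19

T = −(ħ²/2m) d²/dx², so ⟨T⟩ = −(ħ²/2m) ∫ Ψ*·Ψ'' dx; with m = 1.74.
Gaussian moments (u = x − x₀): ∫u^(2j)·e^(−2au²) du = (2j−1)!!/(4a)^j · √(π/(2a)), odd powers integrate to 0; here √(π/(2a)) = 0.74371. Derivatives: Ψ′ = (ik − 2au)·Ψ, Ψ″ = ((ik − 2au)² − 2a)·Ψ; the odd-in-u pieces drop out.
⟨T⟩ = 3.1927.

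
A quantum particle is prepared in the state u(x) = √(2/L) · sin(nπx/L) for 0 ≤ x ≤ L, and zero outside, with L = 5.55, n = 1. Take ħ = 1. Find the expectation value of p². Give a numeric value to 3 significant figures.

0.320

p² u = −ħ² d²u/dx²; ⟨p²⟩ = −ħ² ∫ u*·u'' dx.
d/dx sin(nπx/L) = (nπ/L)·cos(nπx/L) and d²/dx² sin(nπx/L) = −(nπ/L)²·sin(nπx/L); on 0 ≤ x ≤ L, ∫sin²(nπx/L) dx = L/2 and ∫sin(nπx/L)·cos(nπx/L) dx = 0.
⟨p²⟩ = 0.32042.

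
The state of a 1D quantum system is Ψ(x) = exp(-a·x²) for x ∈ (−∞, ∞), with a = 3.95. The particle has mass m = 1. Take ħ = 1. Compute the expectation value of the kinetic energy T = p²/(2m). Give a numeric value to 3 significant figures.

1.98

T = −(ħ²/2m) d²/dx², so ⟨T⟩ = −(ħ²/2m) ∫ Ψ*·Ψ'' dx / ∫|Ψ|² dx; with m = 1.
Gaussian moments: ∫x^(2j)·e^(−2ax²) dx = (2j−1)!!/(4a)^j · √(π/(2a)), odd powers integrate to 0; here √(π/(2a)) = 0.63061. Derivatives: d/dx e^(−ax²) = −2ax·e^(−ax²), d²/dx² e^(−ax²) = (4a²x² − 2a)·e^(−ax²).
State is unnormalized: ∫|Ψ|² dx = 0.63061, and ∫Ψ*·(−ħ²/2m · Ψ'') dx = 1.2455, so ⟨T⟩ = 1.2455 / 0.63061.
⟨T⟩ = 1.9750.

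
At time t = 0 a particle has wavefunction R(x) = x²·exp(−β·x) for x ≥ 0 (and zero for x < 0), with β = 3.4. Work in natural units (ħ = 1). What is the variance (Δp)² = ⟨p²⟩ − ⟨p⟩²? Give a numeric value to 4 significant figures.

Compute ⟨p⟩ and ⟨p²⟩ separately; (Δp)² = ⟨p²⟩ − ⟨p⟩².
Differentiate x²·exp(−β·x) with the product rule; every integrand then reduces to terms xʲ·e^(−2βx) on [0, ∞), with ∫₀^∞ xʲ·e^(−2βx) dx = j!/(2β)^(j+1).
Normalization: ∫|R|² dx = 0.0016507.
⟨p⟩ = 0.0000 and ⟨p²⟩ = 3.8533.
(Δp)² = 3.8533 − (0.0000)² = 3.8533.

3.853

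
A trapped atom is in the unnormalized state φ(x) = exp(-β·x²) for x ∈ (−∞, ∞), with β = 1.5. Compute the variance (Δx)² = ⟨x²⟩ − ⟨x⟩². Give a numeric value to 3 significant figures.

Compute ⟨x⟩ and ⟨x²⟩ separately, then (Δx)² = ⟨x²⟩ − ⟨x⟩².
Gaussian moments: ∫x^(2j)·e^(−2βx²) dx = (2j−1)!!/(4β)^j · √(π/(2β)), odd powers integrate to 0; here √(π/(2β)) = 1.0233.
Normalization: ∫|φ|² dx = 1.0233.
⟨x⟩ = 0.0000 and ⟨x²⟩ = 0.16667.
(Δx)² = 0.16667 − (0.0000)² = 0.16667.

0.167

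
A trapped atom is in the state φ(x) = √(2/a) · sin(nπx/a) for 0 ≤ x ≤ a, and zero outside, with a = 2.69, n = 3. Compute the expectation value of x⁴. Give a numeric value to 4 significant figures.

⟨x⁴⟩ = ∫ x⁴·|φ|² dx (integrals over the domain).
With sin²θ = (1 − cos2θ)/2 on 0 ≤ x ≤ a: ∫sin²(nπx/a) dx = a/2, ∫x·sin²(nπx/a) dx = a²/4, ∫x²·sin²(nπx/a) dx = a³·(1/6 − 1/(4n²π²)); higher powers xᵏ the same way, integrating xᵏ·cos(2nπx/a) by parts.
⟨x⁴⟩ = 9.8927.

9.893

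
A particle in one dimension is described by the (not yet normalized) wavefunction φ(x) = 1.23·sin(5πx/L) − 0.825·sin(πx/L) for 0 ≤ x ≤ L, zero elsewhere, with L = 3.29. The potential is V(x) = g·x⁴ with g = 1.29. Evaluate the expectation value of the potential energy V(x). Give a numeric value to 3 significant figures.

23.9

⟨V⟩ = ∫ V(x)·|φ|² dx / ∫|φ|² dx.
On 0 ≤ x ≤ L (j ≠ l): ∫sin²(jπx/L) dx = L/2, ∫sin(jπx/L)·sin(lπx/L) dx = 0; diagonal moments ∫x·sin²(jπx/L) dx = L²/4, ∫x²·sin²(jπx/L) dx = L³·(1/6 − 1/(4j²π²)); cross terms ∫x·sin(jπx/L)·sin(lπx/L) dx = 0 for j + l even and −4jlL²/(π²(j² − l²)²) for j + l odd, ∫x²·sin(jπx/L)·sin(lπx/L) dx = (−1)^(j+l)·4jlL³/(π²(j² − l²)²); higher powers the same way via product-to-sum and parts.
State is unnormalized: ∫|φ|² dx = 3.6083, and ∫φ*·V(x)·φ dx = 86.306, so ⟨V⟩ = 86.306 / 3.6083.
⟨V⟩ = 23.918.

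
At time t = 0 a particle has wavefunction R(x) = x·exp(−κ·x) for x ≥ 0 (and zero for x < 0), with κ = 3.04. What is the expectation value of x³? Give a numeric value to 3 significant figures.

⟨x³⟩ = ∫ x³·|R|² dx / ∫|R|² dx (integrals over the domain).
Every integrand reduces to terms xʲ·e^(−2κx) on [0, ∞); use ∫₀^∞ xʲ·e^(−2κx) dx = j!/(2κ)^(j+1).
State is unnormalized: ∫|R|² dx = 0.0088986, and ∫R*·x³·R dx = 0.0023755, so ⟨x³⟩ = 0.0023755 / 0.0088986.
⟨x³⟩ = 0.26696.

0.267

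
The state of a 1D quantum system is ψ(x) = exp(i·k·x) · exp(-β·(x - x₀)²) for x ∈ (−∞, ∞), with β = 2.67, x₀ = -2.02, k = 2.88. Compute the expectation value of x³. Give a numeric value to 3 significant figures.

-8.81

⟨x³⟩ = ∫ x³·|ψ|² dx / ∫|ψ|² dx (integrals over the domain).
Gaussian moments (u = x − x₀): ∫u^(2j)·e^(−2βu²) du = (2j−1)!!/(4β)^j · √(π/(2β)), odd powers integrate to 0; here √(π/(2β)) = 0.76702.
State is unnormalized: ∫|ψ|² dx = 0.76702, and ∫ψ*·x³·ψ dx = -6.7573, so ⟨x³⟩ = -6.7573 / 0.76702.
⟨x³⟩ = -8.8098.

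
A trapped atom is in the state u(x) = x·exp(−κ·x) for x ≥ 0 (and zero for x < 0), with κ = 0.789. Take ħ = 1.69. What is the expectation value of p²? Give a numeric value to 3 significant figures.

p² u = −ħ² d²u/dx²; ⟨p²⟩ = −ħ² ∫ u*·u'' dx / ∫|u|² dx.
Differentiate x·exp(−κ·x) with the product rule; every integrand then reduces to terms xʲ·e^(−2κx) on [0, ∞), with ∫₀^∞ xʲ·e^(−2κx) dx = j!/(2κ)^(j+1).
State is unnormalized: ∫|u|² dx = 0.50899, and ∫u*·(−ħ² u'') dx = 0.90497, so ⟨p²⟩ = 0.90497 / 0.50899.
⟨p²⟩ = 1.7780.

1.78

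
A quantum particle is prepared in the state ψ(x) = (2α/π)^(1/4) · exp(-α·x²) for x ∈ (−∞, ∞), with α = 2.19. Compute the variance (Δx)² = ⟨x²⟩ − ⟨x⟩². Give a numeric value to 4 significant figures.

0.1142

Compute ⟨x⟩ and ⟨x²⟩ separately, then (Δx)² = ⟨x²⟩ − ⟨x⟩².
Gaussian moments: ∫x^(2j)·e^(−2αx²) dx = (2j−1)!!/(4α)^j · √(π/(2α)), odd powers integrate to 0; here √(π/(2α)) = 0.84691.
⟨x⟩ = 0.0000 and ⟨x²⟩ = 0.11416.
(Δx)² = 0.11416 − (0.0000)² = 0.11416.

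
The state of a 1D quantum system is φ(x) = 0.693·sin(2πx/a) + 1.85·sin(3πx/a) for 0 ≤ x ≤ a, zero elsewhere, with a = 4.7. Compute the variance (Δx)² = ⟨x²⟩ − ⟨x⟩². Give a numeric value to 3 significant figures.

Compute ⟨x⟩ and ⟨x²⟩ separately, then (Δx)² = ⟨x²⟩ − ⟨x⟩².
On 0 ≤ x ≤ a (j ≠ l): ∫sin²(jπx/a) dx = a/2, ∫sin(jπx/a)·sin(lπx/a) dx = 0; diagonal moments ∫x·sin²(jπx/a) dx = a²/4, ∫x²·sin²(jπx/a) dx = a³·(1/6 − 1/(4j²π²)); cross terms ∫x·sin(jπx/a)·sin(lπx/a) dx = 0 for j + l even and −4jla²/(π²(j² − l²)²) for j + l odd, ∫x²·sin(jπx/a)·sin(lπx/a) dx = (−1)^(j+l)·4jla³/(π²(j² − l²)²); higher powers the same way via product-to-sum and parts.
Normalization: ∫|φ|² dx = 9.1715.
⟨x⟩ = 1.7493 and ⟨x²⟩ = 4.3965.
(Δx)² = 4.3965 − (1.7493)² = 1.3365.

1.34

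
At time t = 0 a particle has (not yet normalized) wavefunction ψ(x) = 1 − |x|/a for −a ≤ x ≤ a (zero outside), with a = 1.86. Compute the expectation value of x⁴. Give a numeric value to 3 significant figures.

⟨x⁴⟩ = ∫ x⁴·|ψ|² dx / ∫|ψ|² dx (integrals over the domain).
ψ is even, so ∫ over [−a, a] = 2∫₀ᵃ with ψ = 1 − x/a there: ∫₀ᵃ (1 − x/a)² dx = a/3, ∫₀ᵃ x²(1 − x/a)² dx = a³/30, ∫₀ᵃ x⁴(1 − x/a)² dx = a⁵/105.
State is unnormalized: ∫|ψ|² dx = 1.2400, and ∫ψ*·x⁴·ψ dx = 0.42404, so ⟨x⁴⟩ = 0.42404 / 1.2400.
⟨x⁴⟩ = 0.34197.

0.342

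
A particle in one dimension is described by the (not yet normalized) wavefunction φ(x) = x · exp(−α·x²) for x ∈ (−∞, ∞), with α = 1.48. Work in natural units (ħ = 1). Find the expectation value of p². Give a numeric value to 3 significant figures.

p² φ = −ħ² d²φ/dx²; ⟨p²⟩ = −ħ² ∫ φ*·φ'' dx / ∫|φ|² dx.
Expand each integrand as polynomial × e^(−2αx²) and use ∫x^(2j)·e^(−2αx²) dx = (2j−1)!!/(4α)^j · √(π/(2α)), odd powers → 0; here √(π/(2α)) = 1.0302. Differentiate with the product rule, d/dx e^(−αx²) = −2αx·e^(−αx²).
State is unnormalized: ∫|φ|² dx = 0.17402, and ∫φ*·(−ħ² φ'') dx = 0.77266, so ⟨p²⟩ = 0.77266 / 0.17402.
⟨p²⟩ = 4.4400.

4.44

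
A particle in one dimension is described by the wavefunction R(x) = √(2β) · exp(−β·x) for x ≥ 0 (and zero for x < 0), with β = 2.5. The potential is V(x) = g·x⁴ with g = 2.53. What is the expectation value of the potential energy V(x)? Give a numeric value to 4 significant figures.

⟨V⟩ = ∫ V(x)·|R|² dx.
Every integrand reduces to terms xʲ·e^(−2βx) on [0, ∞); use ∫₀^∞ xʲ·e^(−2βx) dx = j!/(2β)^(j+1).
⟨V⟩ = 0.097152.

0.09715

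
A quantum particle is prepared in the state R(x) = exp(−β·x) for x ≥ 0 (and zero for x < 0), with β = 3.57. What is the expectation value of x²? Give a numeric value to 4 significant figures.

⟨x²⟩ = ∫ x²·|R|² dx / ∫|R|² dx (integrals over the domain).
Every integrand reduces to terms xʲ·e^(−2βx) on [0, ∞); use ∫₀^∞ xʲ·e^(−2βx) dx = j!/(2β)^(j+1).
State is unnormalized: ∫|R|² dx = 0.14006, and ∫R*·x²·R dx = 0.0054946, so ⟨x²⟩ = 0.0054946 / 0.14006.
⟨x²⟩ = 0.039231.

0.03923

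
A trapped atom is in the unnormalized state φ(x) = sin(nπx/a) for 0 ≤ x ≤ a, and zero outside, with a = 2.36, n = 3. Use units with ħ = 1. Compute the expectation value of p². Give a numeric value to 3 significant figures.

15.9

p² φ = −ħ² d²φ/dx²; ⟨p²⟩ = −ħ² ∫ φ*·φ'' dx / ∫|φ|² dx.
d/dx sin(nπx/a) = (nπ/a)·cos(nπx/a) and d²/dx² sin(nπx/a) = −(nπ/a)²·sin(nπx/a); on 0 ≤ x ≤ a, ∫sin²(nπx/a) dx = a/2 and ∫sin(nπx/a)·cos(nπx/a) dx = 0.
State is unnormalized: ∫|φ|² dx = 1.1800, and ∫φ*·(−ħ² φ'') dx = 18.819, so ⟨p²⟩ = 18.819 / 1.1800.
⟨p²⟩ = 15.948.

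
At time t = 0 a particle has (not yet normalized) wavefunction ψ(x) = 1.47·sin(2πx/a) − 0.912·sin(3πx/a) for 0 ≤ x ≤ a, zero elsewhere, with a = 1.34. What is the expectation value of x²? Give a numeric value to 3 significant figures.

0.892

⟨x²⟩ = ∫ x²·|ψ|² dx / ∫|ψ|² dx (integrals over the domain).
On 0 ≤ x ≤ a (j ≠ l): ∫sin²(jπx/a) dx = a/2, ∫sin(jπx/a)·sin(lπx/a) dx = 0; diagonal moments ∫x·sin²(jπx/a) dx = a²/4, ∫x²·sin²(jπx/a) dx = a³·(1/6 − 1/(4j²π²)); cross terms ∫x·sin(jπx/a)·sin(lπx/a) dx = 0 for j + l even and −4jla²/(π²(j² − l²)²) for j + l odd, ∫x²·sin(jπx/a)·sin(lπx/a) dx = (−1)^(j+l)·4jla³/(π²(j² − l²)²); higher powers the same way via product-to-sum and parts.
State is unnormalized: ∫|ψ|² dx = 2.0051, and ∫ψ*·x²·ψ dx = 1.7891, so ⟨x²⟩ = 1.7891 / 2.0051.
⟨x²⟩ = 0.89227.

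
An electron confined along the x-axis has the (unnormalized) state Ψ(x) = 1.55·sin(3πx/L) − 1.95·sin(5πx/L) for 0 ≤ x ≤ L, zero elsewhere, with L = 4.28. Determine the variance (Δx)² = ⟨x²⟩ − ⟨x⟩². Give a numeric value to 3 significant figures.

0.616

Compute ⟨x⟩ and ⟨x²⟩ separately, then (Δx)² = ⟨x²⟩ − ⟨x⟩².
On 0 ≤ x ≤ L (j ≠ l): ∫sin²(jπx/L) dx = L/2, ∫sin(jπx/L)·sin(lπx/L) dx = 0; diagonal moments ∫x·sin²(jπx/L) dx = L²/4, ∫x²·sin²(jπx/L) dx = L³·(1/6 − 1/(4j²π²)); cross terms ∫x·sin(jπx/L)·sin(lπx/L) dx = 0 for j + l even and −4jlL²/(π²(j² − l²)²) for j + l odd, ∫x²·sin(jπx/L)·sin(lπx/L) dx = (−1)^(j+l)·4jlL³/(π²(j² − l²)²); higher powers the same way via product-to-sum and parts.
Normalization: ∫|Ψ|² dx = 13.279.
⟨x⟩ = 2.1400 and ⟨x²⟩ = 5.1959.
(Δx)² = 5.1959 − (2.1400)² = 0.61628.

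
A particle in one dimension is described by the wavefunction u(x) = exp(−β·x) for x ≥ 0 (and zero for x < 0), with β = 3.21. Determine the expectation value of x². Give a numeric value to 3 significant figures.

0.0485

⟨x²⟩ = ∫ x²·|u|² dx / ∫|u|² dx (integrals over the domain).
Every integrand reduces to terms xʲ·e^(−2βx) on [0, ∞); use ∫₀^∞ xʲ·e^(−2βx) dx = j!/(2β)^(j+1).
State is unnormalized: ∫|u|² dx = 0.15576, and ∫u*·x²·u dx = 0.0075583, so ⟨x²⟩ = 0.0075583 / 0.15576.
⟨x²⟩ = 0.048524.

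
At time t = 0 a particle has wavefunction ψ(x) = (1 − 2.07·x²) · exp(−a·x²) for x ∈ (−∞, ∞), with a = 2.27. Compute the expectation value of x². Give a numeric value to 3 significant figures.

0.0648

⟨x²⟩ = ∫ x²·|ψ|² dx / ∫|ψ|² dx (integrals over the domain).
Expand each integrand as polynomial × e^(−2ax²) and use ∫x^(2j)·e^(−2ax²) dx = (2j−1)!!/(4a)^j · √(π/(2a)), odd powers → 0; here √(π/(2a)) = 0.83185.
State is unnormalized: ∫|ψ|² dx = 0.58227, and ∫ψ*·x²·ψ dx = 0.037721, so ⟨x²⟩ = 0.037721 / 0.58227.
⟨x²⟩ = 0.064782.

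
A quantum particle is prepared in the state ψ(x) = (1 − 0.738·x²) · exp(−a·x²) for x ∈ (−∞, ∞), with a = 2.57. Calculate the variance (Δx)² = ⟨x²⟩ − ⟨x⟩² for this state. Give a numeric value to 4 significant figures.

0.07214

Compute ⟨x⟩ and ⟨x²⟩ separately, then (Δx)² = ⟨x²⟩ − ⟨x⟩².
Expand each integrand as polynomial × e^(−2ax²) and use ∫x^(2j)·e^(−2ax²) dx = (2j−1)!!/(4a)^j · √(π/(2a)), odd powers → 0; here √(π/(2a)) = 0.78180.
Normalization: ∫|ψ|² dx = 0.68163.
⟨x⟩ = 0.0000 and ⟨x²⟩ = 0.072138.
(Δx)² = 0.072138 − (0.0000)² = 0.072138.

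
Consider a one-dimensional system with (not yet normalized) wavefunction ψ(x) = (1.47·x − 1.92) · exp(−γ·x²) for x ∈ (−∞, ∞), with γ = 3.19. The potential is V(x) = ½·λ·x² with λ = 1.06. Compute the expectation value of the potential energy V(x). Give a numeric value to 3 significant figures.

0.0452

⟨V⟩ = ∫ V(x)·|ψ|² dx / ∫|ψ|² dx.
Expand each integrand as polynomial × e^(−2γx²) and use ∫x^(2j)·e^(−2γx²) dx = (2j−1)!!/(4γ)^j · √(π/(2γ)), odd powers → 0; here √(π/(2γ)) = 0.70172.
State is unnormalized: ∫|ψ|² dx = 2.7057, and ∫ψ*·V(x)·ψ dx = 0.12225, so ⟨V⟩ = 0.12225 / 2.7057.
⟨V⟩ = 0.045185.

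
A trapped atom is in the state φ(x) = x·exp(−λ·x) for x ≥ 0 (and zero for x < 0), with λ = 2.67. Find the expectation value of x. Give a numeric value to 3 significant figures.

⟨x⟩ = ∫ x·|φ|² dx / ∫|φ|² dx (integrals over the domain).
Every integrand reduces to terms xʲ·e^(−2λx) on [0, ∞); use ∫₀^∞ xʲ·e^(−2λx) dx = j!/(2λ)^(j+1).
State is unnormalized: ∫|φ|² dx = 0.013134, and ∫φ*·x·φ dx = 0.0073788, so ⟨x⟩ = 0.0073788 / 0.013134.
⟨x⟩ = 0.56180.

0.562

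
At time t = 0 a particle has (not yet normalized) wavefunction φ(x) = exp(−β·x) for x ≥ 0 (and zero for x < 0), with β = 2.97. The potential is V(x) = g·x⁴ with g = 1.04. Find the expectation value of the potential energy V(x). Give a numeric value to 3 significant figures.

⟨V⟩ = ∫ V(x)·|φ|² dx / ∫|φ|² dx.
Every integrand reduces to terms xʲ·e^(−2βx) on [0, ∞); use ∫₀^∞ xʲ·e^(−2βx) dx = j!/(2β)^(j+1).
State is unnormalized: ∫|φ|² dx = 0.16835, and ∫φ*·V(x)·φ dx = 0.0033753, so ⟨V⟩ = 0.0033753 / 0.16835.
⟨V⟩ = 0.020049.

0.0200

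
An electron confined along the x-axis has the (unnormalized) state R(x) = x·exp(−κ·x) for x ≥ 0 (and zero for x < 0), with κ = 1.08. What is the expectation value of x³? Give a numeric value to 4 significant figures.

⟨x³⟩ = ∫ x³·|R|² dx / ∫|R|² dx (integrals over the domain).
Every integrand reduces to terms xʲ·e^(−2κx) on [0, ∞); use ∫₀^∞ xʲ·e^(−2κx) dx = j!/(2κ)^(j+1).
State is unnormalized: ∫|R|² dx = 0.19846, and ∫R*·x³·R dx = 1.1816, so ⟨x³⟩ = 1.1816 / 0.19846.
⟨x³⟩ = 5.9537.

5.954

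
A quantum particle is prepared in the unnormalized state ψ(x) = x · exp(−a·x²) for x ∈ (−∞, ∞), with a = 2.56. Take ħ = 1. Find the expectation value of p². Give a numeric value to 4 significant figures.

p² ψ = −ħ² d²ψ/dx²; ⟨p²⟩ = −ħ² ∫ ψ*·ψ'' dx / ∫|ψ|² dx.
Expand each integrand as polynomial × e^(−2ax²) and use ∫x^(2j)·e^(−2ax²) dx = (2j−1)!!/(4a)^j · √(π/(2a)), odd powers → 0; here √(π/(2a)) = 0.78332. Differentiate with the product rule, d/dx e^(−ax²) = −2ax·e^(−ax²).
State is unnormalized: ∫|ψ|² dx = 0.076496, and ∫ψ*·(−ħ² ψ'') dx = 0.58749, so ⟨p²⟩ = 0.58749 / 0.076496.
⟨p²⟩ = 7.6800.

7.680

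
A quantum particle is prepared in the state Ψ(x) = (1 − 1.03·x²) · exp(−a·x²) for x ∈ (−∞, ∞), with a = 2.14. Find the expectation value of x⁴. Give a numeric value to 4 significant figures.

0.01548

⟨x⁴⟩ = ∫ x⁴·|Ψ|² dx / ∫|Ψ|² dx (integrals over the domain).
Expand each integrand as polynomial × e^(−2ax²) and use ∫x^(2j)·e^(−2ax²) dx = (2j−1)!!/(4a)^j · √(π/(2a)), odd powers → 0; here √(π/(2a)) = 0.85675.
State is unnormalized: ∫|Ψ|² dx = 0.68778, and ∫Ψ*·x⁴·Ψ dx = 0.010645, so ⟨x⁴⟩ = 0.010645 / 0.68778.
⟨x⁴⟩ = 0.015478.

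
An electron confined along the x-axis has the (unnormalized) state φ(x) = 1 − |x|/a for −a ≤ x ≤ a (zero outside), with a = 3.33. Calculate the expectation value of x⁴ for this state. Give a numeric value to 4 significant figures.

⟨x⁴⟩ = ∫ x⁴·|φ|² dx / ∫|φ|² dx (integrals over the domain).
φ is even, so ∫ over [−a, a] = 2∫₀ᵃ with φ = 1 − x/a there: ∫₀ᵃ (1 − x/a)² dx = a/3, ∫₀ᵃ x²(1 − x/a)² dx = a³/30, ∫₀ᵃ x⁴(1 − x/a)² dx = a⁵/105.
State is unnormalized: ∫|φ|² dx = 2.2200, and ∫φ*·x⁴·φ dx = 7.7994, so ⟨x⁴⟩ = 7.7994 / 2.2200.
⟨x⁴⟩ = 3.5132.

3.513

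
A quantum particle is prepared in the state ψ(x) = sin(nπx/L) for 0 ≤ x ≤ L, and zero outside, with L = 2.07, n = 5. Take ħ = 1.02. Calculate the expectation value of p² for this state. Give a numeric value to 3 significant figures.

p² ψ = −ħ² d²ψ/dx²; ⟨p²⟩ = −ħ² ∫ ψ*·ψ'' dx / ∫|ψ|² dx.
d/dx sin(nπx/L) = (nπ/L)·cos(nπx/L) and d²/dx² sin(nπx/L) = −(nπ/L)²·sin(nπx/L); on 0 ≤ x ≤ L, ∫sin²(nπx/L) dx = L/2 and ∫sin(nπx/L)·cos(nπx/L) dx = 0.
State is unnormalized: ∫|ψ|² dx = 1.0350, and ∫ψ*·(−ħ² ψ'') dx = 62.007, so ⟨p²⟩ = 62.007 / 1.0350.
⟨p²⟩ = 59.910.

59.9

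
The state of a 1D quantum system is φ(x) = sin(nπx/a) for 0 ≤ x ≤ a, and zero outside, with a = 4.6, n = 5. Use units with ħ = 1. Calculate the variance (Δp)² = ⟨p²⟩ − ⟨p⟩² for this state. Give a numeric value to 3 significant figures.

11.7

Compute ⟨p⟩ and ⟨p²⟩ separately; (Δp)² = ⟨p²⟩ − ⟨p⟩².
d/dx sin(nπx/a) = (nπ/a)·cos(nπx/a) and d²/dx² sin(nπx/a) = −(nπ/a)²·sin(nπx/a); on 0 ≤ x ≤ a, ∫sin²(nπx/a) dx = a/2 and ∫sin(nπx/a)·cos(nπx/a) dx = 0.
Normalization: ∫|φ|² dx = 2.3000.
⟨p⟩ = 0.0000 and ⟨p²⟩ = 11.661.
(Δp)² = 11.661 − (0.0000)² = 11.661.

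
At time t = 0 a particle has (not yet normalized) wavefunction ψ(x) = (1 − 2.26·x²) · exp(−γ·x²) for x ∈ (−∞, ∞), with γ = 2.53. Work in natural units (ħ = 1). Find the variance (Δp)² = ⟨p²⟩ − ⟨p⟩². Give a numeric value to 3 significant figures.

6.46

Compute ⟨p⟩ and ⟨p²⟩ separately; (Δp)² = ⟨p²⟩ − ⟨p⟩².
Expand each integrand as polynomial × e^(−2γx²) and use ∫x^(2j)·e^(−2γx²) dx = (2j−1)!!/(4γ)^j · √(π/(2γ)), odd powers → 0; here √(π/(2γ)) = 0.78795. Differentiate with the product rule, d/dx e^(−γx²) = −2γx·e^(−γx²).
Normalization: ∫|ψ|² dx = 0.55391.
⟨p⟩ = 0.0000 and ⟨p²⟩ = 6.4629.
(Δp)² = 6.4629 − (0.0000)² = 6.4629.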